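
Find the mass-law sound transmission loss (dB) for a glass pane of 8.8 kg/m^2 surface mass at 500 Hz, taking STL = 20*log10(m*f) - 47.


Mass law: STL = 20 * log10(m * f) - 47
  m * f = 8.8 * 500 = 4400
  log10(4400) = 3.64345
  STL = 20 * 3.64345 - 47 = 72.869 - 47 = 25.9 dB

25.9 dB


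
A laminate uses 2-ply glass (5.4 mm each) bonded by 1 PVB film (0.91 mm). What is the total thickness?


Total thickness = glass contribution + PVB contribution
  Glass: 2 * 5.4 = 10.8 mm
  PVB: 1 * 0.91 = 0.91 mm
  Total = 10.8 + 0.91 = 11.71 mm

11.71 mm


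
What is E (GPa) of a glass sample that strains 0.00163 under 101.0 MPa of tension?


Young's modulus: E = stress / strain
  E = 101.0 MPa / 0.00163 = 61963.19 MPa
Convert to GPa: 61963.19 / 1000 = 61.96 GPa

61.96 GPa


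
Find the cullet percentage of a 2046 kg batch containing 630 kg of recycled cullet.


Cullet ratio = (cullet mass / total batch mass) * 100
  Ratio = 630 / 2046 * 100 = 30.79%

30.79%


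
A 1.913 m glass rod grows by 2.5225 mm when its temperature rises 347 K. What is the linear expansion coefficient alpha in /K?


Rearrange dL = alpha * L0 * dT for alpha:
  alpha = dL / (L0 * dT)
  alpha = (2.5225 / 1000) / (1.913 * 347) = 0.0000038 /K = 3.8 x 10^-6 /K

3.8 x 10^-6 /K


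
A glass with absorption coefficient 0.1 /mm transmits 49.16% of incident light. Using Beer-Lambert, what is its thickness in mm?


Rearrange T = exp(-alpha * thickness):
  thickness = -ln(T) / alpha
  T = 49.16/100 = 0.4916
  ln(T) = -0.71009
  -ln(T) = 0.71009
  thickness = 0.71009 / 0.1 = 7.1 mm

7.1 mm


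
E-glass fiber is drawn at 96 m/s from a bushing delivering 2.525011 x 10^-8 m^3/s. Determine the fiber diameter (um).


Cross-sectional area from continuity:
  A = Q / v = 2.525011 x 10^-8 / 96 = 2.63022 x 10^-10 m^2
Diameter from circular cross-section:
  d = sqrt(4A / pi) * 10^6 (m -> um)
  d = sqrt(4 * 2.63022 x 10^-10 / pi) * 10^6 = 18.3 um

18.3 um


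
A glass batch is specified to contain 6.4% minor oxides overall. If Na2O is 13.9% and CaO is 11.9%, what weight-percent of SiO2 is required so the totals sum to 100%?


Known pieces sum to 100%:
  SiO2 = 100 - (others + Na2O + CaO)
  SiO2 = 100 - (6.4 + 13.9 + 11.9) = 67.8%

67.8%


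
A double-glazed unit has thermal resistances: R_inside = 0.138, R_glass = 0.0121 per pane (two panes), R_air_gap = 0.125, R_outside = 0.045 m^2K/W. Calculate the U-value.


Total thermal resistance (series):
  R_total = R_in + R_glass + R_air + R_glass + R_out
  R_total = 0.138 + 0.0121 + 0.125 + 0.0121 + 0.045 = 0.3322 m^2K/W
U-value = 1 / R_total = 1 / 0.3322 = 3.01 W/m^2K

3.01 W/m^2K


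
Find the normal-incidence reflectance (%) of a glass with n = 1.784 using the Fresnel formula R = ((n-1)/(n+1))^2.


Fresnel reflectance at normal incidence:
  R = ((n - 1)/(n + 1))^2
  (n - 1)/(n + 1) = (1.784 - 1)/(1.784 + 1) = 0.281609
  R = 0.281609^2 = 0.0793036
  R(%) = 0.0793036 * 100 = 7.93%

7.93%


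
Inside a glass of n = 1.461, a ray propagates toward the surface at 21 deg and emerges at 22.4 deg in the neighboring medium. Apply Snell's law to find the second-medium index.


Apply Snell's law: n1 * sin(theta1) = n2 * sin(theta2)
  n2 = n1 * sin(theta1) / sin(theta2)
  sin(21) = 0.358368
  sin(22.4) = 0.38107
  n2 = 1.461 * 0.358368 / 0.38107 = 1.374

1.374


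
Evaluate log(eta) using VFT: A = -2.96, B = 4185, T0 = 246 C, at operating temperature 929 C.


VFT equation: log(eta) = A + B / (T - T0)
  T - T0 = 929 - 246 = 683
  B / (T - T0) = 4185 / 683 = 6.127
  log(eta) = -2.96 + 6.127 = 3.167

3.167


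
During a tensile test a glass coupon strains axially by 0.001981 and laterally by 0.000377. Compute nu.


Poisson's ratio: nu = lateral strain / axial strain
  nu = 0.000377 / 0.001981 = 0.1903

0.1903


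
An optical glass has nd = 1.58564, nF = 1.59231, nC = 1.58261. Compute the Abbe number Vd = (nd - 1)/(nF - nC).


Abbe number formula: Vd = (nd - 1) / (nF - nC)
  nd - 1 = 1.58564 - 1 = 0.58564
  nF - nC = 1.59231 - 1.58261 = 0.0097
  Vd = 0.58564 / 0.0097 = 60.38

60.38


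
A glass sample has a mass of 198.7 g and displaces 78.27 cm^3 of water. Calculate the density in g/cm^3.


Use the definition of density:
  rho = mass / volume
  rho = 198.7 / 78.27 = 2.539 g/cm^3

2.539 g/cm^3


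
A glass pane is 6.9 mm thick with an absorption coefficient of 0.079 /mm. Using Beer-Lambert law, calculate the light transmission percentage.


Beer-Lambert law: T = exp(-alpha * thickness)
  exponent = -0.079 * 6.9 = -0.5451
  T = exp(-0.5451) = 0.5798
  Percentage = 0.5798 * 100 = 57.98%

57.98%


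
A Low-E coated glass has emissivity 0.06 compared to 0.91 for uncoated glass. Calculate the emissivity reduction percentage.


Percentage reduction = (1 - coated/uncoated) * 100
  Ratio = 0.06 / 0.91 = 0.0659
  Reduction = (1 - 0.0659) * 100 = 93.4%

93.4%


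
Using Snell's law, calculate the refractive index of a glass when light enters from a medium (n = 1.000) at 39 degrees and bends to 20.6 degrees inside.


Apply Snell's law: n1 * sin(theta1) = n2 * sin(theta2)
  n2 = n1 * sin(theta1) / sin(theta2)
  sin(39) = 0.62932
  sin(20.6) = 0.351842
  n2 = 1.000 * 0.62932 / 0.351842 = 1.7886

1.7886


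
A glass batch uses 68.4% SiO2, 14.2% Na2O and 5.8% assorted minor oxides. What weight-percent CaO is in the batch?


Pieces sum to 100%:
  CaO = 100 - (SiO2 + Na2O + others)
  CaO = 100 - (68.4 + 14.2 + 5.8) = 11.6%

11.6%


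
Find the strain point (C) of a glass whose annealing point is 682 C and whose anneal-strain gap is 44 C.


Strain point = annealing point - difference:
  T_strain = 682 - 44 = 638 C

638 C


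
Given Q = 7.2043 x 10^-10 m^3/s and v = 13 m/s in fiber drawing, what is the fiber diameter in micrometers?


Cross-sectional area from continuity:
  A = Q / v = 7.2043 x 10^-10 / 13 = 5.541769 x 10^-11 m^2
Diameter from circular cross-section:
  d = sqrt(4A / pi) * 10^6 (m -> um)
  d = sqrt(4 * 5.541769 x 10^-11 / pi) * 10^6 = 8.4 um

8.4 um


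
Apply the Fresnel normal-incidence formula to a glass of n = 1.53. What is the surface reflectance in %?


Fresnel reflectance at normal incidence:
  R = ((n - 1)/(n + 1))^2
  (n - 1)/(n + 1) = (1.53 - 1)/(1.53 + 1) = 0.209486
  R = 0.209486^2 = 0.0438844
  R(%) = 0.0438844 * 100 = 4.388%

4.388%


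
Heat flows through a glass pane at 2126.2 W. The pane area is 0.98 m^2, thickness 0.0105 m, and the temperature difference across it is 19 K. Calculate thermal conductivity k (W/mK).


Fourier's law rearranged: k = Q * t / (A * dT)
  Numerator = 2126.2 * 0.0105 = 22.3251
  Denominator = 0.98 * 19 = 18.62
  k = 22.3251 / 18.62 = 1.199 W/mK

1.199 W/mK


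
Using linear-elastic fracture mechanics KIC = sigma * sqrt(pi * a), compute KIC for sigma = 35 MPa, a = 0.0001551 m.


Fracture toughness: KIC = sigma * sqrt(pi * a)
  pi * a = pi * 0.0001551 = 0.000487261
  sqrt(pi * a) = 0.022074
  KIC = 35 * 0.022074 = 0.773 MPa*sqrt(m)

0.773 MPa*sqrt(m)


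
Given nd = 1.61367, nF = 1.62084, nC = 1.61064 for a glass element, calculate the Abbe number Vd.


Abbe number formula: Vd = (nd - 1) / (nF - nC)
  nd - 1 = 1.61367 - 1 = 0.61367
  nF - nC = 1.62084 - 1.61064 = 0.0102
  Vd = 0.61367 / 0.0102 = 60.16

60.16


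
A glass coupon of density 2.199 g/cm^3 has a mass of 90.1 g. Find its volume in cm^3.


Rearrange rho = m / V:
  V = m / rho
  V = 90.1 / 2.199 = 40.973 cm^3

40.973 cm^3


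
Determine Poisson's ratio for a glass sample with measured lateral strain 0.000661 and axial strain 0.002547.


Poisson's ratio: nu = lateral strain / axial strain
  nu = 0.000661 / 0.002547 = 0.2595

0.2595


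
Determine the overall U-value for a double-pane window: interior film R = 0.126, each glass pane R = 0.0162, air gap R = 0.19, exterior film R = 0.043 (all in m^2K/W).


Total thermal resistance (series):
  R_total = R_in + R_glass + R_air + R_glass + R_out
  R_total = 0.126 + 0.0162 + 0.19 + 0.0162 + 0.043 = 0.3914 m^2K/W
U-value = 1 / R_total = 1 / 0.3914 = 2.555 W/m^2K

2.555 W/m^2K


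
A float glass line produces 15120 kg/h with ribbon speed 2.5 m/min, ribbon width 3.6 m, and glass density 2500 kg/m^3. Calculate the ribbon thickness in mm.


Ribbon cross-section from mass balance:
  Volume rate = throughput / density = 15120 / 2500 = 6.048 m^3/h
  thickness = volume rate / (speed * 60 * width), i.e.
  thickness = throughput / (60 * speed * width * density) * 1000
  thickness = 15120 / (60 * 2.5 * 3.6 * 2500) * 1000 = 11.2 mm

11.2 mm


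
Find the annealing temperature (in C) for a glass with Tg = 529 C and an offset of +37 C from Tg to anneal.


The annealing temperature is Tg plus the offset:
  T_anneal = 529 + 37 = 566 C

566 C


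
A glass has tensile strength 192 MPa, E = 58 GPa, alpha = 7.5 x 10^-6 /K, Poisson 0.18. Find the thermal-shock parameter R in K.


Thermal shock resistance: R = sigma * (1 - nu) / (E * alpha)
  Numerator = 192 * (1 - 0.18) = 157.44
  Denominator = 58 * 1000 * (7.5 x 10^-6) = 0.435
  R = 157.44 / 0.435 = 361.9 K

361.9 K


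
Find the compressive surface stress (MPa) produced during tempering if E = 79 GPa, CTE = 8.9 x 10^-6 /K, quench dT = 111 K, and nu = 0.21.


Tempering stress: sigma = E * alpha * dT / (1 - nu)
  E (MPa) = 79 * 1000 = 79000
  Numerator = 79000 * (8.9 x 10^-6) * 111 = 78.0441
  Denominator = 1 - 0.21 = 0.79
  sigma = 78.0441 / 0.79 = 98.8 MPa

98.8 MPa


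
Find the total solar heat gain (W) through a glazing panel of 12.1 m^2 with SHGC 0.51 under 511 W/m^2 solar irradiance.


Solar heat gain: Q = Area * SHGC * Irradiance
  Q = 12.1 * 0.51 * 511 = 3153.4 W

3153.4 W


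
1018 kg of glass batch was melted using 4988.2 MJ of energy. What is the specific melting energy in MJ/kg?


Rearrange E = m * s for s:
  s = E / m
  s = 4988.2 / 1018 = 4.9 MJ/kg

4.9 MJ/kg


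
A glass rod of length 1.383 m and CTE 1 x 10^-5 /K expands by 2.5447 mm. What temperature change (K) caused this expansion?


Rearrange dL = alpha * L0 * dT for dT:
  dT = dL / (alpha * L0)
  dL (m) = 2.5447 / 1000 = 0.0025447
  dT = 0.0025447 / ((1 x 10^-5) * 1.383) = 184.0 K

184.0 K


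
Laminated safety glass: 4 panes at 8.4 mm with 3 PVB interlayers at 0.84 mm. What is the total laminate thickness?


Total thickness = glass contribution + PVB contribution
  Glass: 4 * 8.4 = 33.6 mm
  PVB: 3 * 0.84 = 2.52 mm
  Total = 33.6 + 2.52 = 36.12 mm

36.12 mm


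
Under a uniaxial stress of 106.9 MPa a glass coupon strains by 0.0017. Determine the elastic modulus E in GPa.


Young's modulus: E = stress / strain
  E = 106.9 MPa / 0.0017 = 62882.35 MPa
Convert to GPa: 62882.35 / 1000 = 62.88 GPa

62.88 GPa


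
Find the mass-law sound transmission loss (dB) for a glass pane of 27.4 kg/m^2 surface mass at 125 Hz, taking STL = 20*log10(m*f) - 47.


Mass law: STL = 20 * log10(m * f) - 47
  m * f = 27.4 * 125 = 3425
  log10(3425) = 3.53466
  STL = 20 * 3.53466 - 47 = 70.6932 - 47 = 23.7 dB

23.7 dB


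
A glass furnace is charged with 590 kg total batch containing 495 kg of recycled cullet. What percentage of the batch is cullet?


Cullet ratio = (cullet mass / total batch mass) * 100
  Ratio = 495 / 590 * 100 = 83.9%

83.9%


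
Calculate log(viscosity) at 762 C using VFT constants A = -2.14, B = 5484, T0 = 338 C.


VFT equation: log(eta) = A + B / (T - T0)
  T - T0 = 762 - 338 = 424
  B / (T - T0) = 5484 / 424 = 12.934
  log(eta) = -2.14 + 12.934 = 10.794

10.794


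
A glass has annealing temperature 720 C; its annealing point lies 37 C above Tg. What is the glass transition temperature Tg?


Rearrange T_anneal = Tg + offset for Tg:
  Tg = T_anneal - offset = 720 - 37 = 683 C

683 C


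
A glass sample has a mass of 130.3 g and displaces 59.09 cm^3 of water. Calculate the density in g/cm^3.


Use the definition of density:
  rho = mass / volume
  rho = 130.3 / 59.09 = 2.205 g/cm^3

2.205 g/cm^3


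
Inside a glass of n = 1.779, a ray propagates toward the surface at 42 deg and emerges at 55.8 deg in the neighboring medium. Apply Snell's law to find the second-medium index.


Apply Snell's law: n1 * sin(theta1) = n2 * sin(theta2)
  n2 = n1 * sin(theta1) / sin(theta2)
  sin(42) = 0.669131
  sin(55.8) = 0.827081
  n2 = 1.779 * 0.669131 / 0.827081 = 1.4393

1.4393


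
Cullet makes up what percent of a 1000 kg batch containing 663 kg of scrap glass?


Cullet ratio = (cullet mass / total batch mass) * 100
  Ratio = 663 / 1000 * 100 = 66.3%

66.3%


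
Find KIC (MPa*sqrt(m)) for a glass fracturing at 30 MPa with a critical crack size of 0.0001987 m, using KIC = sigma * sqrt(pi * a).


Fracture toughness: KIC = sigma * sqrt(pi * a)
  pi * a = pi * 0.0001987 = 0.000624234
  sqrt(pi * a) = 0.024985
  KIC = 30 * 0.024985 = 0.75 MPa*sqrt(m)

0.75 MPa*sqrt(m)


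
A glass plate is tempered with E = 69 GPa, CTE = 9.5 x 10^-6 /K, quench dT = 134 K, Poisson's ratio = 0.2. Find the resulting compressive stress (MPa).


Tempering stress: sigma = E * alpha * dT / (1 - nu)
  E (MPa) = 69 * 1000 = 69000
  Numerator = 69000 * (9.5 x 10^-6) * 134 = 87.837
  Denominator = 1 - 0.2 = 0.8
  sigma = 87.837 / 0.8 = 109.8 MPa

109.8 MPa


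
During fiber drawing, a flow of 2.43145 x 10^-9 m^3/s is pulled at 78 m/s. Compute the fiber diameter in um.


Cross-sectional area from continuity:
  A = Q / v = 2.43145 x 10^-9 / 78 = 3.117244 x 10^-11 m^2
Diameter from circular cross-section:
  d = sqrt(4A / pi) * 10^6 (m -> um)
  d = sqrt(4 * 3.117244 x 10^-11 / pi) * 10^6 = 6.3 um

6.3 um


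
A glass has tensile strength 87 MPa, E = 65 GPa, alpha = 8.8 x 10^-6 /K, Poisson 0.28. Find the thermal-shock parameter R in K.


Thermal shock resistance: R = sigma * (1 - nu) / (E * alpha)
  Numerator = 87 * (1 - 0.28) = 62.64
  Denominator = 65 * 1000 * (8.8 x 10^-6) = 0.572
  R = 62.64 / 0.572 = 109.5 K

109.5 K


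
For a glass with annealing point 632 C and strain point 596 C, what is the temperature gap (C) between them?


Gap = T_anneal - T_strain:
  gap = 632 - 596 = 36 C

36 C


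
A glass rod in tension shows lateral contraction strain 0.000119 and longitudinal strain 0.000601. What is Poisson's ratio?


Poisson's ratio: nu = lateral strain / axial strain
  nu = 0.000119 / 0.000601 = 0.198

0.198


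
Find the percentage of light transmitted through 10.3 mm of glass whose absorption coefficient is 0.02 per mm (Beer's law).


Beer-Lambert law: T = exp(-alpha * thickness)
  exponent = -0.02 * 10.3 = -0.206
  T = exp(-0.206) = 0.8138
  Percentage = 0.8138 * 100 = 81.38%

81.38%


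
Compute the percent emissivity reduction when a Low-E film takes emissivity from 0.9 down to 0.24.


Percentage reduction = (1 - coated/uncoated) * 100
  Ratio = 0.24 / 0.9 = 0.2667
  Reduction = (1 - 0.2667) * 100 = 73.3%

73.3%


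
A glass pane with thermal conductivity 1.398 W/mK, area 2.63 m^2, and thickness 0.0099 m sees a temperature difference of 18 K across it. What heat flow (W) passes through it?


Fourier's law: Q = k * A * dT / t
  Q = 1.398 * 2.63 * 18 / 0.0099
  Q = 66.18132 / 0.0099 = 6685 W

6685 W


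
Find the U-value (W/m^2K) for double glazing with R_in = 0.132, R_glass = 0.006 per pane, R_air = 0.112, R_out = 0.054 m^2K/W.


Total thermal resistance (series):
  R_total = R_in + R_glass + R_air + R_glass + R_out
  R_total = 0.132 + 0.006 + 0.112 + 0.006 + 0.054 = 0.31 m^2K/W
U-value = 1 / R_total = 1 / 0.31 = 3.226 W/m^2K

3.226 W/m^2K


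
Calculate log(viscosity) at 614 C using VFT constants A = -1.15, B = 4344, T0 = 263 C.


VFT equation: log(eta) = A + B / (T - T0)
  T - T0 = 614 - 263 = 351
  B / (T - T0) = 4344 / 351 = 12.376
  log(eta) = -1.15 + 12.376 = 11.226

11.226


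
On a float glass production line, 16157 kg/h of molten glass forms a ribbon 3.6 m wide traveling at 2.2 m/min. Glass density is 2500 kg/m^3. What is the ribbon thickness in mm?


Ribbon cross-section from mass balance:
  Volume rate = throughput / density = 16157 / 2500 = 6.4628 m^3/h
  thickness = volume rate / (speed * 60 * width), i.e.
  thickness = throughput / (60 * speed * width * density) * 1000
  thickness = 16157 / (60 * 2.2 * 3.6 * 2500) * 1000 = 13.6 mm

13.6 mm


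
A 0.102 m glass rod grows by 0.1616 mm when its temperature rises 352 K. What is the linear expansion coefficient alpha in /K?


Rearrange dL = alpha * L0 * dT for alpha:
  alpha = dL / (L0 * dT)
  alpha = (0.1616 / 1000) / (0.102 * 352) = 0.000004501 /K = 4.501 x 10^-6 /K

4.501 x 10^-6 /K


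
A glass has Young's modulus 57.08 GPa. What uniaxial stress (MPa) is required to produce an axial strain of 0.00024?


Rearrange E = sigma / epsilon:
  sigma = E * epsilon
  E (MPa) = 57.08 * 1000 = 57080
  sigma = 57080 * 0.00024 = 13.7 MPa

13.7 MPa


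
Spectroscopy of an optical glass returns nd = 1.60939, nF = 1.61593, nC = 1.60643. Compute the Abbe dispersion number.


Abbe number formula: Vd = (nd - 1) / (nF - nC)
  nd - 1 = 1.60939 - 1 = 0.60939
  nF - nC = 1.61593 - 1.60643 = 0.0095
  Vd = 0.60939 / 0.0095 = 64.15

64.15


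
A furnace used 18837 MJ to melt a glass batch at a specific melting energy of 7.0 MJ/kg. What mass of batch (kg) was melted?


Rearrange E = m * s for m:
  m = E / s
  m = 18837 / 7.0 = 2691.0 kg

2691.0 kg


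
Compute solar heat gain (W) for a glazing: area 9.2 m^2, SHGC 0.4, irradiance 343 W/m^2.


Solar heat gain: Q = Area * SHGC * Irradiance
  Q = 9.2 * 0.4 * 343 = 1262.2 W

1262.2 W


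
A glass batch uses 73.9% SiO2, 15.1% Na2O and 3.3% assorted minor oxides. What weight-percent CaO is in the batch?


Pieces sum to 100%:
  CaO = 100 - (SiO2 + Na2O + others)
  CaO = 100 - (73.9 + 15.1 + 3.3) = 7.7%

7.7%


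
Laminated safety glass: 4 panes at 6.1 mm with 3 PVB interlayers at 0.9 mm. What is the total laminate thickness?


Total thickness = glass contribution + PVB contribution
  Glass: 4 * 6.1 = 24.4 mm
  PVB: 3 * 0.9 = 2.7 mm
  Total = 24.4 + 2.7 = 27.1 mm

27.1 mm


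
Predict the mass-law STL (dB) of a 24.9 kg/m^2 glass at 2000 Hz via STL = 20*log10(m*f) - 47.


Mass law: STL = 20 * log10(m * f) - 47
  m * f = 24.9 * 2000 = 49800
  log10(49800) = 4.69723
  STL = 20 * 4.69723 - 47 = 93.9446 - 47 = 46.9 dB

46.9 dB


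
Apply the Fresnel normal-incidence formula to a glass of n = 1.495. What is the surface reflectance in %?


Fresnel reflectance at normal incidence:
  R = ((n - 1)/(n + 1))^2
  (n - 1)/(n + 1) = (1.495 - 1)/(1.495 + 1) = 0.198397
  R = 0.198397^2 = 0.0393614
  R(%) = 0.0393614 * 100 = 3.936%

3.936%


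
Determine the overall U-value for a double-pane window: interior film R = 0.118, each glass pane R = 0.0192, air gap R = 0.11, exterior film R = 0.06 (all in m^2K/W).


Total thermal resistance (series):
  R_total = R_in + R_glass + R_air + R_glass + R_out
  R_total = 0.118 + 0.0192 + 0.11 + 0.0192 + 0.06 = 0.3264 m^2K/W
U-value = 1 / R_total = 1 / 0.3264 = 3.064 W/m^2K

3.064 W/m^2K


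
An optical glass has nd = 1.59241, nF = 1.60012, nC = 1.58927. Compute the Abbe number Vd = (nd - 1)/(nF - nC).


Abbe number formula: Vd = (nd - 1) / (nF - nC)
  nd - 1 = 1.59241 - 1 = 0.59241
  nF - nC = 1.60012 - 1.58927 = 0.01085
  Vd = 0.59241 / 0.01085 = 54.6

54.6


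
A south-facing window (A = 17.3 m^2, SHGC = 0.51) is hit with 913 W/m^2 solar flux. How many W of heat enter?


Solar heat gain: Q = Area * SHGC * Irradiance
  Q = 17.3 * 0.51 * 913 = 8055.4 W

8055.4 W


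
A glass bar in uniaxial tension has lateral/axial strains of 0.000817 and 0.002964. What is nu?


Poisson's ratio: nu = lateral strain / axial strain
  nu = 0.000817 / 0.002964 = 0.2756

0.2756


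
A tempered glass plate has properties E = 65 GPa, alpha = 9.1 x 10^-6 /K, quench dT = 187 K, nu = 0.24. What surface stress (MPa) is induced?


Tempering stress: sigma = E * alpha * dT / (1 - nu)
  E (MPa) = 65 * 1000 = 65000
  Numerator = 65000 * (9.1 x 10^-6) * 187 = 110.6105
  Denominator = 1 - 0.24 = 0.76
  sigma = 110.6105 / 0.76 = 145.5 MPa

145.5 MPa


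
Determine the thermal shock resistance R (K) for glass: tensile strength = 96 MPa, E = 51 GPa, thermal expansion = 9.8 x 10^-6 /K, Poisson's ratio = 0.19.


Thermal shock resistance: R = sigma * (1 - nu) / (E * alpha)
  Numerator = 96 * (1 - 0.19) = 77.76
  Denominator = 51 * 1000 * (9.8 x 10^-6) = 0.4998
  R = 77.76 / 0.4998 = 155.6 K

155.6 K


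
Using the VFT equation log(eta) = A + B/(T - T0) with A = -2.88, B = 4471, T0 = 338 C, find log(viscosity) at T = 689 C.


VFT equation: log(eta) = A + B / (T - T0)
  T - T0 = 689 - 338 = 351
  B / (T - T0) = 4471 / 351 = 12.738
  log(eta) = -2.88 + 12.738 = 9.858

9.858


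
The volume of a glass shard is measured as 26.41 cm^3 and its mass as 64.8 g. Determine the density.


Use the definition of density:
  rho = mass / volume
  rho = 64.8 / 26.41 = 2.454 g/cm^3

2.454 g/cm^3


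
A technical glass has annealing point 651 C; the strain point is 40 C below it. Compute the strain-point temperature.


Strain point = annealing point - difference:
  T_strain = 651 - 40 = 611 C

611 C


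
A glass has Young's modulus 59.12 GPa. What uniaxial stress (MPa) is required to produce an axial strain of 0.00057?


Rearrange E = sigma / epsilon:
  sigma = E * epsilon
  E (MPa) = 59.12 * 1000 = 59120
  sigma = 59120 * 0.00057 = 33.7 MPa

33.7 MPa


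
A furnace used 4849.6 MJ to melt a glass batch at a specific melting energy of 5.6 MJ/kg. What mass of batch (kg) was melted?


Rearrange E = m * s for m:
  m = E / s
  m = 4849.6 / 5.6 = 866.0 kg

866.0 kg


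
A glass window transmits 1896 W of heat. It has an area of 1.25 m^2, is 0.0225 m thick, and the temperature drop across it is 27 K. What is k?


Fourier's law rearranged: k = Q * t / (A * dT)
  Numerator = 1896 * 0.0225 = 42.66
  Denominator = 1.25 * 27 = 33.75
  k = 42.66 / 33.75 = 1.264 W/mK

1.264 W/mK


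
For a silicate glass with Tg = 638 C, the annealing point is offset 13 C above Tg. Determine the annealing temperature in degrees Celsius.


The annealing temperature is Tg plus the offset:
  T_anneal = 638 + 13 = 651 C

651 C


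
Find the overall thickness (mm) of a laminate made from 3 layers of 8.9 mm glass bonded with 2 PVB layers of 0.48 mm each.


Total thickness = glass contribution + PVB contribution
  Glass: 3 * 8.9 = 26.7 mm
  PVB: 2 * 0.48 = 0.96 mm
  Total = 26.7 + 0.96 = 27.66 mm

27.66 mm


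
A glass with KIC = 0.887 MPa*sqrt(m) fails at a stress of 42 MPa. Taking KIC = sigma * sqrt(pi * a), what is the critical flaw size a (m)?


Rearrange KIC = sigma * sqrt(pi * a):
  sqrt(pi * a) = KIC / sigma
  sqrt(pi * a) = 0.887 / 42 = 0.021119
  a = (KIC / sigma)^2 / pi
  a = 0.021119^2 / pi = 0.000142 m

0.000142 m


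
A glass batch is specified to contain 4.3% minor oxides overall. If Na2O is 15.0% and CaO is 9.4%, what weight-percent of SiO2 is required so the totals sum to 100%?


Known pieces sum to 100%:
  SiO2 = 100 - (others + Na2O + CaO)
  SiO2 = 100 - (4.3 + 15.0 + 9.4) = 71.3%

71.3%


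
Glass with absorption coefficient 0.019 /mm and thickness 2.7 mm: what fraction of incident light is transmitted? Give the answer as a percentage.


Beer-Lambert law: T = exp(-alpha * thickness)
  exponent = -0.019 * 2.7 = -0.0513
  T = exp(-0.0513) = 0.95
  Percentage = 0.95 * 100 = 95.0%

95.0%


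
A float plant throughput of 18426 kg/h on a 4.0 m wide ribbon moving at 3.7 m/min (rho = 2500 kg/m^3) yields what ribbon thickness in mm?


Ribbon cross-section from mass balance:
  Volume rate = throughput / density = 18426 / 2500 = 7.3704 m^3/h
  thickness = volume rate / (speed * 60 * width), i.e.
  thickness = throughput / (60 * speed * width * density) * 1000
  thickness = 18426 / (60 * 3.7 * 4.0 * 2500) * 1000 = 8.3 mm

8.3 mm


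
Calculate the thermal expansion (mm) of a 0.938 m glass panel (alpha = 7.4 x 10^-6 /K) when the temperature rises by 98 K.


Thermal expansion formula: dL = alpha * L0 * dT
  dL = (7.4 x 10^-6) * 0.938 * 98 = 0.00068024 m
Convert to mm: 0.00068024 * 1000 = 0.6802 mm

0.6802 mm


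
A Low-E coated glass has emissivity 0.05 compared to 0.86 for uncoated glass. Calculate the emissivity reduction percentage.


Percentage reduction = (1 - coated/uncoated) * 100
  Ratio = 0.05 / 0.86 = 0.0581
  Reduction = (1 - 0.0581) * 100 = 94.2%

94.2%


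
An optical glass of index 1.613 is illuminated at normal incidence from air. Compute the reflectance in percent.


Fresnel reflectance at normal incidence:
  R = ((n - 1)/(n + 1))^2
  (n - 1)/(n + 1) = (1.613 - 1)/(1.613 + 1) = 0.234596
  R = 0.234596^2 = 0.0550353
  R(%) = 0.0550353 * 100 = 5.504%

5.504%


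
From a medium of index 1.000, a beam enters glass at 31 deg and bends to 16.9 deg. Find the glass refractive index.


Apply Snell's law: n1 * sin(theta1) = n2 * sin(theta2)
  n2 = n1 * sin(theta1) / sin(theta2)
  sin(31) = 0.515038
  sin(16.9) = 0.290702
  n2 = 1.000 * 0.515038 / 0.290702 = 1.7717

1.7717


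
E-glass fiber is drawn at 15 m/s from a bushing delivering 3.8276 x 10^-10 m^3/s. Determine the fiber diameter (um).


Cross-sectional area from continuity:
  A = Q / v = 3.8276 x 10^-10 / 15 = 2.551733 x 10^-11 m^2
Diameter from circular cross-section:
  d = sqrt(4A / pi) * 10^6 (m -> um)
  d = sqrt(4 * 2.551733 x 10^-11 / pi) * 10^6 = 5.7 um

5.7 um


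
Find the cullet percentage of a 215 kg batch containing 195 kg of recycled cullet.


Cullet ratio = (cullet mass / total batch mass) * 100
  Ratio = 195 / 215 * 100 = 90.7%

90.7%


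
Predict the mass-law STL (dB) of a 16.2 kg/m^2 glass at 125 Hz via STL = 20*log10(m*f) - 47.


Mass law: STL = 20 * log10(m * f) - 47
  m * f = 16.2 * 125 = 2025
  log10(2025) = 3.30643
  STL = 20 * 3.30643 - 47 = 66.1286 - 47 = 19.1 dB

19.1 dB


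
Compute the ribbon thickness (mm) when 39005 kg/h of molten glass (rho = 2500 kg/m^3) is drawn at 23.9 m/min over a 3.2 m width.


Ribbon cross-section from mass balance:
  Volume rate = throughput / density = 39005 / 2500 = 15.602 m^3/h
  thickness = volume rate / (speed * 60 * width), i.e.
  thickness = throughput / (60 * speed * width * density) * 1000
  thickness = 39005 / (60 * 23.9 * 3.2 * 2500) * 1000 = 3.4 mm

3.4 mm


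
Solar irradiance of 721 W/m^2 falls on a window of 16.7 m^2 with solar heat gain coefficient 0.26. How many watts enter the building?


Solar heat gain: Q = Area * SHGC * Irradiance
  Q = 16.7 * 0.26 * 721 = 3130.6 W

3130.6 W


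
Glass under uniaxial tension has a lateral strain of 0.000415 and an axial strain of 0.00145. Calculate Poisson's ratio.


Poisson's ratio: nu = lateral strain / axial strain
  nu = 0.000415 / 0.00145 = 0.2862

0.2862


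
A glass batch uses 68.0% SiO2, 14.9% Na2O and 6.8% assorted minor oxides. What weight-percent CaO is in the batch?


Pieces sum to 100%:
  CaO = 100 - (SiO2 + Na2O + others)
  CaO = 100 - (68.0 + 14.9 + 6.8) = 10.3%

10.3%


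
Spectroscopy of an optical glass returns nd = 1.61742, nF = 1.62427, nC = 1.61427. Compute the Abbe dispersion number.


Abbe number formula: Vd = (nd - 1) / (nF - nC)
  nd - 1 = 1.61742 - 1 = 0.61742
  nF - nC = 1.62427 - 1.61427 = 0.01
  Vd = 0.61742 / 0.01 = 61.74

61.74


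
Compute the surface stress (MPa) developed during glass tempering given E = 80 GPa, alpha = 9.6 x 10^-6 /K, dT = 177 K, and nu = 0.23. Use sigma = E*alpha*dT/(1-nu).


Tempering stress: sigma = E * alpha * dT / (1 - nu)
  E (MPa) = 80 * 1000 = 80000
  Numerator = 80000 * (9.6 x 10^-6) * 177 = 135.936
  Denominator = 1 - 0.23 = 0.77
  sigma = 135.936 / 0.77 = 176.5 MPa

176.5 MPa


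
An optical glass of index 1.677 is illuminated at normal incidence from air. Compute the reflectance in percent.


Fresnel reflectance at normal incidence:
  R = ((n - 1)/(n + 1))^2
  (n - 1)/(n + 1) = (1.677 - 1)/(1.677 + 1) = 0.252895
  R = 0.252895^2 = 0.0639559
  R(%) = 0.0639559 * 100 = 6.396%

6.396%


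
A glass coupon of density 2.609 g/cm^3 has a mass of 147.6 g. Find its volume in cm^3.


Rearrange rho = m / V:
  V = m / rho
  V = 147.6 / 2.609 = 56.573 cm^3

56.573 cm^3


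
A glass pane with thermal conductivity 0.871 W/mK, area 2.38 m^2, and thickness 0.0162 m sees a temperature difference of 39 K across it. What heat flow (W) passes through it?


Fourier's law: Q = k * A * dT / t
  Q = 0.871 * 2.38 * 39 / 0.0162
  Q = 80.84622 / 0.0162 = 4990.5 W

4990.5 W


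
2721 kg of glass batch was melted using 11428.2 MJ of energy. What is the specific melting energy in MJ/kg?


Rearrange E = m * s for s:
  s = E / m
  s = 11428.2 / 2721 = 4.2 MJ/kg

4.2 MJ/kg


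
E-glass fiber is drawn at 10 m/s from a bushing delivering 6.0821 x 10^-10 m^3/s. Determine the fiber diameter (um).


Cross-sectional area from continuity:
  A = Q / v = 6.0821 x 10^-10 / 10 = 6.0821 x 10^-11 m^2
Diameter from circular cross-section:
  d = sqrt(4A / pi) * 10^6 (m -> um)
  d = sqrt(4 * 6.0821 x 10^-11 / pi) * 10^6 = 8.8 um

8.8 um


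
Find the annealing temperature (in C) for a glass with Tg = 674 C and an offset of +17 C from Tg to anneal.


The annealing temperature is Tg plus the offset:
  T_anneal = 674 + 17 = 691 C

691 C


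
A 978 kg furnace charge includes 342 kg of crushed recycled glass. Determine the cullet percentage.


Cullet ratio = (cullet mass / total batch mass) * 100
  Ratio = 342 / 978 * 100 = 34.97%

34.97%


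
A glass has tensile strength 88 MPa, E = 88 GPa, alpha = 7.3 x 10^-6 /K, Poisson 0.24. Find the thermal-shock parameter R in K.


Thermal shock resistance: R = sigma * (1 - nu) / (E * alpha)
  Numerator = 88 * (1 - 0.24) = 66.88
  Denominator = 88 * 1000 * (7.3 x 10^-6) = 0.6424
  R = 66.88 / 0.6424 = 104.1 K

104.1 K


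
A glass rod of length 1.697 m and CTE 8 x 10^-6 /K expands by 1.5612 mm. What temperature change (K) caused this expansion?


Rearrange dL = alpha * L0 * dT for dT:
  dT = dL / (alpha * L0)
  dL (m) = 1.5612 / 1000 = 0.0015612
  dT = 0.0015612 / ((8 x 10^-6) * 1.697) = 115.0 K

115.0 K


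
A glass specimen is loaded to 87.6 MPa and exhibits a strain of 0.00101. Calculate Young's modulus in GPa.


Young's modulus: E = stress / strain
  E = 87.6 MPa / 0.00101 = 86732.67 MPa
Convert to GPa: 86732.67 / 1000 = 86.73 GPa

86.73 GPa


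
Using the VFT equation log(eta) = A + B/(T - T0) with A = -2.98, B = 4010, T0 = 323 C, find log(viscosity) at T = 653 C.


VFT equation: log(eta) = A + B / (T - T0)
  T - T0 = 653 - 323 = 330
  B / (T - T0) = 4010 / 330 = 12.152
  log(eta) = -2.98 + 12.152 = 9.172

9.172


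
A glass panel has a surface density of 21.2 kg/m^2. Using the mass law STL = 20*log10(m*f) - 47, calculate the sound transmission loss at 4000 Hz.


Mass law: STL = 20 * log10(m * f) - 47
  m * f = 21.2 * 4000 = 84800
  log10(84800) = 4.9284
  STL = 20 * 4.9284 - 47 = 98.568 - 47 = 51.6 dB

51.6 dB


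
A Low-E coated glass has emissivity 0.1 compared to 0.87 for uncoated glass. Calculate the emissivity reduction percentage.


Percentage reduction = (1 - coated/uncoated) * 100
  Ratio = 0.1 / 0.87 = 0.1149
  Reduction = (1 - 0.1149) * 100 = 88.5%

88.5%


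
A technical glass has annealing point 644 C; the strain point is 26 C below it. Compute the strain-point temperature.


Strain point = annealing point - difference:
  T_strain = 644 - 26 = 618 C

618 C


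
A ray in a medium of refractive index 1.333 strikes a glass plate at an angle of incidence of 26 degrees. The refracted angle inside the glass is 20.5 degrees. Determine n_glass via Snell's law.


Apply Snell's law: n1 * sin(theta1) = n2 * sin(theta2)
  n2 = n1 * sin(theta1) / sin(theta2)
  sin(26) = 0.438371
  sin(20.5) = 0.350207
  n2 = 1.333 * 0.438371 / 0.350207 = 1.6686

1.6686


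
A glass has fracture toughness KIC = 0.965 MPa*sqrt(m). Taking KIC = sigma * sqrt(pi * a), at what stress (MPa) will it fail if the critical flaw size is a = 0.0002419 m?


Rearrange KIC = sigma * sqrt(pi * a):
  sigma = KIC / sqrt(pi * a)
  sqrt(pi * 0.0002419) = 0.027567
  sigma = 0.965 / 0.027567 = 35.01 MPa

35.01 MPa


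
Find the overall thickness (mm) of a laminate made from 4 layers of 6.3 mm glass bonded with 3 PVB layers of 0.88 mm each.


Total thickness = glass contribution + PVB contribution
  Glass: 4 * 6.3 = 25.2 mm
  PVB: 3 * 0.88 = 2.64 mm
  Total = 25.2 + 2.64 = 27.84 mm

27.84 mm


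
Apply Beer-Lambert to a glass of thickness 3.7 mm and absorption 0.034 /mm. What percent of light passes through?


Beer-Lambert law: T = exp(-alpha * thickness)
  exponent = -0.034 * 3.7 = -0.1258
  T = exp(-0.1258) = 0.8818
  Percentage = 0.8818 * 100 = 88.18%

88.18%


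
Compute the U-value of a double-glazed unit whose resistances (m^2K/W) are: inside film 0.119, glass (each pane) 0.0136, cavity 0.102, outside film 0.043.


Total thermal resistance (series):
  R_total = R_in + R_glass + R_air + R_glass + R_out
  R_total = 0.119 + 0.0136 + 0.102 + 0.0136 + 0.043 = 0.2912 m^2K/W
U-value = 1 / R_total = 1 / 0.2912 = 3.434 W/m^2K

3.434 W/m^2K


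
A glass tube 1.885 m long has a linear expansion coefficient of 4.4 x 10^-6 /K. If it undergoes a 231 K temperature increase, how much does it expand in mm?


Thermal expansion formula: dL = alpha * L0 * dT
  dL = (4.4 x 10^-6) * 1.885 * 231 = 0.00191591 m
Convert to mm: 0.00191591 * 1000 = 1.9159 mm

1.9159 mm


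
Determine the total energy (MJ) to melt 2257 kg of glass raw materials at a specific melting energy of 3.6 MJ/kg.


Total energy = mass * specific energy
  E = 2257 * 3.6 = 8125.2 MJ

8125.2 MJ


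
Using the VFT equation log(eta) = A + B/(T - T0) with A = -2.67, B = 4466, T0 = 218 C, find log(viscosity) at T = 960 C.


VFT equation: log(eta) = A + B / (T - T0)
  T - T0 = 960 - 218 = 742
  B / (T - T0) = 4466 / 742 = 6.019
  log(eta) = -2.67 + 6.019 = 3.349

3.349


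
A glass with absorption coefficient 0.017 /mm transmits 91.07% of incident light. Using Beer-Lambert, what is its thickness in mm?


Rearrange T = exp(-alpha * thickness):
  thickness = -ln(T) / alpha
  T = 91.07/100 = 0.9107
  ln(T) = -0.09354
  -ln(T) = 0.09354
  thickness = 0.09354 / 0.017 = 5.5 mm

5.5 mm


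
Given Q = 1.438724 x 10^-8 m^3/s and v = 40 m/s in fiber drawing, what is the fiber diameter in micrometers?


Cross-sectional area from continuity:
  A = Q / v = 1.438724 x 10^-8 / 40 = 3.59681 x 10^-10 m^2
Diameter from circular cross-section:
  d = sqrt(4A / pi) * 10^6 (m -> um)
  d = sqrt(4 * 3.59681 x 10^-10 / pi) * 10^6 = 21.4 um

21.4 um


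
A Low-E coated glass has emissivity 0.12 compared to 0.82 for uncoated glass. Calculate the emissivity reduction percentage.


Percentage reduction = (1 - coated/uncoated) * 100
  Ratio = 0.12 / 0.82 = 0.1463
  Reduction = (1 - 0.1463) * 100 = 85.4%

85.4%


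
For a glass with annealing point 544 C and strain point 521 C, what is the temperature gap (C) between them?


Gap = T_anneal - T_strain:
  gap = 544 - 521 = 23 C

23 C


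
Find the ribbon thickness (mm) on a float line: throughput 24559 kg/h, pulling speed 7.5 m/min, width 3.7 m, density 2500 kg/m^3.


Ribbon cross-section from mass balance:
  Volume rate = throughput / density = 24559 / 2500 = 9.8236 m^3/h
  thickness = volume rate / (speed * 60 * width), i.e.
  thickness = throughput / (60 * speed * width * density) * 1000
  thickness = 24559 / (60 * 7.5 * 3.7 * 2500) * 1000 = 5.9 mm

5.9 mm


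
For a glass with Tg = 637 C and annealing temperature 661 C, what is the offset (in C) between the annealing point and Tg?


Offset = T_anneal - Tg:
  offset = 661 - 637 = 24 C

24 C


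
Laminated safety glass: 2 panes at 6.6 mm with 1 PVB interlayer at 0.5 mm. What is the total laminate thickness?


Total thickness = glass contribution + PVB contribution
  Glass: 2 * 6.6 = 13.2 mm
  PVB: 1 * 0.5 = 0.5 mm
  Total = 13.2 + 0.5 = 13.7 mm

13.7 mm


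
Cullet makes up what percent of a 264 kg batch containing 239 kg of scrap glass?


Cullet ratio = (cullet mass / total batch mass) * 100
  Ratio = 239 / 264 * 100 = 90.53%

90.53%


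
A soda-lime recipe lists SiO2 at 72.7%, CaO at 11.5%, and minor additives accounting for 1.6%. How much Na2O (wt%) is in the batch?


Pieces sum to 100%:
  Na2O = 100 - (SiO2 + CaO + others)
  Na2O = 100 - (72.7 + 11.5 + 1.6) = 14.2%

14.2%


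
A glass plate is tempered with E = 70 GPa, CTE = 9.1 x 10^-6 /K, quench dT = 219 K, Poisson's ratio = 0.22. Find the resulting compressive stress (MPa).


Tempering stress: sigma = E * alpha * dT / (1 - nu)
  E (MPa) = 70 * 1000 = 70000
  Numerator = 70000 * (9.1 x 10^-6) * 219 = 139.503
  Denominator = 1 - 0.22 = 0.78
  sigma = 139.503 / 0.78 = 178.8 MPa

178.8 MPa


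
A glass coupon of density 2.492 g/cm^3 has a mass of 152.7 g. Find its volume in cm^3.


Rearrange rho = m / V:
  V = m / rho
  V = 152.7 / 2.492 = 61.276 cm^3

61.276 cm^3


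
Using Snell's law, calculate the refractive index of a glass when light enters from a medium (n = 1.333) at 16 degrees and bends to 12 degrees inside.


Apply Snell's law: n1 * sin(theta1) = n2 * sin(theta2)
  n2 = n1 * sin(theta1) / sin(theta2)
  sin(16) = 0.275637
  sin(12) = 0.207912
  n2 = 1.333 * 0.275637 / 0.207912 = 1.7672

1.7672


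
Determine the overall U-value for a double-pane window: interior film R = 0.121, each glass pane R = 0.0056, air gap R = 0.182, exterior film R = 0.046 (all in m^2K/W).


Total thermal resistance (series):
  R_total = R_in + R_glass + R_air + R_glass + R_out
  R_total = 0.121 + 0.0056 + 0.182 + 0.0056 + 0.046 = 0.3602 m^2K/W
U-value = 1 / R_total = 1 / 0.3602 = 2.776 W/m^2K

2.776 W/m^2K


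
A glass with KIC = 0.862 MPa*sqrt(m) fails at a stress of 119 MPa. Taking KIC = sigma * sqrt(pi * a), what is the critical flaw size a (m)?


Rearrange KIC = sigma * sqrt(pi * a):
  sqrt(pi * a) = KIC / sigma
  sqrt(pi * a) = 0.862 / 119 = 0.007244
  a = (KIC / sigma)^2 / pi
  a = 0.007244^2 / pi = 0.0000167 m

0.0000167 m


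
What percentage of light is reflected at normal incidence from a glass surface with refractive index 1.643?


Fresnel reflectance at normal incidence:
  R = ((n - 1)/(n + 1))^2
  (n - 1)/(n + 1) = (1.643 - 1)/(1.643 + 1) = 0.243284
  R = 0.243284^2 = 0.0591871
  R(%) = 0.0591871 * 100 = 5.919%

5.919%


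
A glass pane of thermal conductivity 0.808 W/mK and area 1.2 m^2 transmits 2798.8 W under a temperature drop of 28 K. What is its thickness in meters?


Fourier's law: t = k * A * dT / Q
  t = 0.808 * 1.2 * 28 / 2798.8
  t = 27.1488 / 2798.8 = 0.0097 m

0.0097 m


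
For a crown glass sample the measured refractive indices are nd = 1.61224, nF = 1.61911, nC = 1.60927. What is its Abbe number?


Abbe number formula: Vd = (nd - 1) / (nF - nC)
  nd - 1 = 1.61224 - 1 = 0.61224
  nF - nC = 1.61911 - 1.60927 = 0.00984
  Vd = 0.61224 / 0.00984 = 62.22

62.22


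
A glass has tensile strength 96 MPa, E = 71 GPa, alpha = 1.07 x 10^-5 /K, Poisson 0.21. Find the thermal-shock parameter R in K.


Thermal shock resistance: R = sigma * (1 - nu) / (E * alpha)
  Numerator = 96 * (1 - 0.21) = 75.84
  Denominator = 71 * 1000 * (1.07 x 10^-5) = 0.7597
  R = 75.84 / 0.7597 = 99.8 K

99.8 K


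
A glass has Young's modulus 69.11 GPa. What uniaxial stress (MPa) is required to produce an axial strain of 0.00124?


Rearrange E = sigma / epsilon:
  sigma = E * epsilon
  E (MPa) = 69.11 * 1000 = 69110
  sigma = 69110 * 0.00124 = 85.7 MPa

85.7 MPa


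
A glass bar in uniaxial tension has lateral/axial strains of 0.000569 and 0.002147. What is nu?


Poisson's ratio: nu = lateral strain / axial strain
  nu = 0.000569 / 0.002147 = 0.265

0.265


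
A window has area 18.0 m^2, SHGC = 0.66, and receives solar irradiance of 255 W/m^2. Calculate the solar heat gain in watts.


Solar heat gain: Q = Area * SHGC * Irradiance
  Q = 18.0 * 0.66 * 255 = 3029.4 W

3029.4 W


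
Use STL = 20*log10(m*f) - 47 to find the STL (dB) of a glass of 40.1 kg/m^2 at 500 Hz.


Mass law: STL = 20 * log10(m * f) - 47
  m * f = 40.1 * 500 = 20050
  log10(20050) = 4.30211
  STL = 20 * 4.30211 - 47 = 86.0422 - 47 = 39.0 dB

39.0 dB
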